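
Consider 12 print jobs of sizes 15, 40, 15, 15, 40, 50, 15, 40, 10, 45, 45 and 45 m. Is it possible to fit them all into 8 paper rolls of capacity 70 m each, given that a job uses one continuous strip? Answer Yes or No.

Yes

A valid assignment using 7 paper rolls:
  roll 1: 50 + 15 = 65
  roll 2: 45 + 15 + 10 = 70
  roll 3: 45 + 15 = 60
  roll 4: 45 + 15 = 60
  roll 5: 40 = 40
  roll 6: 40 = 40
  roll 7: 40 = 40
That uses only 7 ≤ 8, so 8 paper rolls are enough.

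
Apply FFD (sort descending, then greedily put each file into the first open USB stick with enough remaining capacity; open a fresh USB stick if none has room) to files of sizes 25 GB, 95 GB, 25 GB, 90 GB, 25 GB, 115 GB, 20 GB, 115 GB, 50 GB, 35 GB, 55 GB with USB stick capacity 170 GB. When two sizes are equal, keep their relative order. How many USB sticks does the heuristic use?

4

Sorted descending: 115, 115, 95, 90, 55, 50, 35, 25, 25, 25, 20.
  115 → USB stick 1 (new)  [load 115/170]
  115 → USB stick 2 (new)  [load 115/170]
  95 → USB stick 3 (new)  [load 95/170]
  90 → USB stick 4 (new)  [load 90/170]
  55 → USB stick 1  [load 170/170]
  50 → USB stick 2  [load 165/170]
  35 → USB stick 3  [load 130/170]
  25 → USB stick 3  [load 155/170]
  25 → USB stick 4  [load 115/170]
  25 → USB stick 4  [load 140/170]
  20 → USB stick 4  [load 160/170]
4 USB sticks opened.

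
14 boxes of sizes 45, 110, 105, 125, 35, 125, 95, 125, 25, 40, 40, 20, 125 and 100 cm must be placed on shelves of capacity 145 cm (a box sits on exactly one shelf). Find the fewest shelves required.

Total = 125 + 125 + 125 + 125 + 110 + 105 + 100 + 95 + 45 + 40 + 40 + 35 + 25 + 20 = 1115 cm.
Lower bound: ⌈1115/145⌉ = 8 shelves.
A packing using 9 shelves:
  shelf 1: 125 + 20 = 145
  shelf 2: 125 = 125
  shelf 3: 125 = 125
  shelf 4: 125 = 125
  shelf 5: 110 + 35 = 145
  shelf 6: 105 + 40 = 145
  shelf 7: 100 + 45 = 145
  shelf 8: 95 + 40 = 135
  shelf 9: 25 = 25
No arrangement into 8 shelves stays within capacity, so 9 is optimal.

9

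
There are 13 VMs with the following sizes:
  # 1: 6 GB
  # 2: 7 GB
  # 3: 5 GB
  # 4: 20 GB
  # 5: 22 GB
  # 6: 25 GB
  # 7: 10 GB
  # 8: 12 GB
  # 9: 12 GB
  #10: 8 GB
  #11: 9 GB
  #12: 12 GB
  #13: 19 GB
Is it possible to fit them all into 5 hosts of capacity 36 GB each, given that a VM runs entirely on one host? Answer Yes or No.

Yes

A valid assignment using 5 hosts:
  host 1: 25 + 10 = 35
  host 2: 22 + 12 = 34
  host 3: 20 + 12 = 32
  host 4: 19 + 12 + 5 = 36
  host 5: 9 + 8 + 7 + 6 = 30
Every load is within 36 GB, so 5 hosts suffice.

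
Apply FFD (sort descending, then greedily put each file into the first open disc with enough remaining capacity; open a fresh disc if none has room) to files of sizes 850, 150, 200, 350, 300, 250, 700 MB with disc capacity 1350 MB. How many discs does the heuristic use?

3

Sorted descending: 850, 700, 350, 300, 250, 200, 150.
  850 → disc 1 (new)  [load 850/1350]
  700 → disc 2 (new)  [load 700/1350]
  350 → disc 1  [load 1200/1350]
  300 → disc 2  [load 1000/1350]
  250 → disc 2  [load 1250/1350]
  200 → disc 3 (new)  [load 200/1350]
  150 → disc 1  [load 1350/1350]
3 discs opened.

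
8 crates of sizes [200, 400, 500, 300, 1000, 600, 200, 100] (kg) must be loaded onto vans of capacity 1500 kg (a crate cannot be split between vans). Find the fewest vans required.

3

Total = 1000 + 600 + 500 + 400 + 300 + 200 + 200 + 100 = 3300 kg.
Lower bound: ⌈3300/1500⌉ = 3 vans.
A packing using 3 vans:
  van 1: 1000 + 500 = 1500
  van 2: 600 + 400 + 300 + 200 = 1500
  van 3: 200 + 100 = 300
This matches the lower bound, so 3 is optimal.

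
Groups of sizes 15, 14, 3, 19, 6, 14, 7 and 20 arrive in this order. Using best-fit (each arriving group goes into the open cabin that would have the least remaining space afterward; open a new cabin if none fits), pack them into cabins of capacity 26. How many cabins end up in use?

5

  15 → cabin 1 (new)  [load 15/26]
  14 → cabin 2 (new)  [load 14/26]
  3 → cabin 1  [load 18/26]
  19 → cabin 3 (new)  [load 19/26]
  6 → cabin 3  [load 25/26]
  14 → cabin 4 (new)  [load 14/26]
  7 → cabin 1  [load 25/26]
  20 → cabin 5 (new)  [load 20/26]
5 cabins opened.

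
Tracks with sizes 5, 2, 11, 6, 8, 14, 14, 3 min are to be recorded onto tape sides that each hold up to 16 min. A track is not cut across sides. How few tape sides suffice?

Total = 14 + 14 + 11 + 8 + 6 + 5 + 3 + 2 = 63 min.
Lower bound: ⌈63/16⌉ = 4 tape sides.
A packing using 5 tape sides:
  side 1: 14 + 2 = 16
  side 2: 14 = 14
  side 3: 11 + 5 = 16
  side 4: 8 + 6 = 14
  side 5: 3 = 3
No arrangement into 4 tape sides stays within capacity, so 5 is optimal.

5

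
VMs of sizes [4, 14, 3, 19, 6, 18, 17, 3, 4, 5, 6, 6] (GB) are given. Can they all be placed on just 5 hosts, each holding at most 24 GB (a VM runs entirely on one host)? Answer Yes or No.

A valid assignment using 5 hosts:
  host 1: 19 + 5 = 24
  host 2: 18 + 6 = 24
  host 3: 17 + 6 = 23
  host 4: 14 + 6 + 4 = 24
  host 5: 4 + 3 + 3 = 10
Every load is within 24 GB, so 5 hosts suffice.

Yes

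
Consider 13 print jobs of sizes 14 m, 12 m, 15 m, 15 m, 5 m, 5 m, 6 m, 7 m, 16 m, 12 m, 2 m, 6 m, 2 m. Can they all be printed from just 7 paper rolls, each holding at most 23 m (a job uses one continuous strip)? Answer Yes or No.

Yes

A valid assignment using 6 paper rolls:
  roll 1: 16 + 7 = 23
  roll 2: 15 + 6 + 2 = 23
  roll 3: 15 + 6 + 2 = 23
  roll 4: 14 + 5 = 19
  roll 5: 12 + 5 = 17
  roll 6: 12 = 12
That uses only 6 ≤ 7, so 7 paper rolls are enough.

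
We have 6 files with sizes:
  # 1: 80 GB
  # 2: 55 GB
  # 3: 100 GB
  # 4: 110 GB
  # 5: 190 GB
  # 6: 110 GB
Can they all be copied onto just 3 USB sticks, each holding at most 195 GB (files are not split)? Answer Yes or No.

Total = 645 GB; ⌈645/195⌉ = 4.
At least 4 USB sticks are required, but only 3 are allowed.

No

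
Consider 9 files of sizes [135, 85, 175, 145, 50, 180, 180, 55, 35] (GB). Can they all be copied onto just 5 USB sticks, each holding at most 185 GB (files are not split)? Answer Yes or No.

No

Total = 1040 GB; ⌈1040/185⌉ = 6.
At least 6 USB sticks are required, but only 5 are allowed.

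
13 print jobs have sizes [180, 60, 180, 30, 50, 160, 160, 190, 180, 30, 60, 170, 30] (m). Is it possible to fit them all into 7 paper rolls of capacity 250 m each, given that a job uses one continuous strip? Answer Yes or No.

Yes

A valid assignment using 7 paper rolls:
  roll 1: 190 + 60 = 250
  roll 2: 180 + 60 = 240
  roll 3: 180 + 50 = 230
  roll 4: 180 + 30 + 30 = 240
  roll 5: 170 + 30 = 200
  roll 6: 160 = 160
  roll 7: 160 = 160
Every load is within 250 m, so 7 paper rolls suffice.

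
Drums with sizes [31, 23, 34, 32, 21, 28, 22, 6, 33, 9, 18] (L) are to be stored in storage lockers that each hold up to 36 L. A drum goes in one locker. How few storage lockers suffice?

9

Total = 34 + 33 + 32 + 31 + 28 + 23 + 22 + 21 + 18 + 9 + 6 = 257 L.
Lower bound: ⌈257/36⌉ = 8 storage lockers.
A packing using 9 storage lockers:
  locker 1: 34 = 34
  locker 2: 33 = 33
  locker 3: 32 = 32
  locker 4: 31 = 31
  locker 5: 28 + 6 = 34
  locker 6: 23 + 9 = 32
  locker 7: 22 = 22
  locker 8: 21 = 21
  locker 9: 18 = 18
No arrangement into 8 storage lockers stays within capacity, so 9 is optimal.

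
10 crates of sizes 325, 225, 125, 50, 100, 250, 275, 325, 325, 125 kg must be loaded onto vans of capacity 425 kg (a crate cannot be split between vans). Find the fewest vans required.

Total = 325 + 325 + 325 + 275 + 250 + 225 + 125 + 125 + 100 + 50 = 2125 kg.
Lower bound: ⌈2125/425⌉ = 5 vans.
Also, 6 crates each exceed 425/2 kg, and no two of those can share a van, so at least 6 vans are needed.
A packing using 6 vans:
  van 1: 325 + 100 = 425
  van 2: 325 + 50 = 375
  van 3: 325 = 325
  van 4: 275 + 125 = 400
  van 5: 250 + 125 = 375
  van 6: 225 = 225
This matches the lower bound, so 6 is optimal.

6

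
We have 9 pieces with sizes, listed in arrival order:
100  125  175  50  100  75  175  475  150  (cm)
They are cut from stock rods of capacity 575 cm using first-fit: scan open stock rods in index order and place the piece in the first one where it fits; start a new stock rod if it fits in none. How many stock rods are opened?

  100 → stock rod 1 (new)  [load 100/575]
  125 → stock rod 1  [load 225/575]
  175 → stock rod 1  [load 400/575]
  50 → stock rod 1  [load 450/575]
  100 → stock rod 1  [load 550/575]
  75 → stock rod 2 (new)  [load 75/575]
  175 → stock rod 2  [load 250/575]
  475 → stock rod 3 (new)  [load 475/575]
  150 → stock rod 2  [load 400/575]
3 stock rods opened.

3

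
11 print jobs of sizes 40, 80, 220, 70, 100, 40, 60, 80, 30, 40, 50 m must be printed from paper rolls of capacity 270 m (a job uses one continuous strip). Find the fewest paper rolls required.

Total = 220 + 100 + 80 + 80 + 70 + 60 + 50 + 40 + 40 + 40 + 30 = 810 m.
Lower bound: ⌈810/270⌉ = 3 paper rolls.
A packing using 3 paper rolls:
  roll 1: 220 + 50 = 270
  roll 2: 100 + 80 + 60 + 30 = 270
  roll 3: 80 + 70 + 40 + 40 + 40 = 270
This matches the lower bound, so 3 is optimal.

3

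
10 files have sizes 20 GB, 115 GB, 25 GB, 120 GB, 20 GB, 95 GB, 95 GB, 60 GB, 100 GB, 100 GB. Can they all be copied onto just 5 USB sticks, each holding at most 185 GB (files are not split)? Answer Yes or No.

Total = 750 GB; ⌈750/185⌉ = 5.
6 files each exceed half the capacity and cannot share a USB stick, forcing at least 6 USB sticks.
At least 6 USB sticks are required, but only 5 are allowed.

No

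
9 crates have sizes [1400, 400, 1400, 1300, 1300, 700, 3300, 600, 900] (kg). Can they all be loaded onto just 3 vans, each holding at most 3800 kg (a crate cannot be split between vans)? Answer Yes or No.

No

Total = 11300 kg; ⌈11300/3800⌉ = 3.
The bound of 3 does not rule out 3, but exhaustive search shows no assignment into 3 vans of capacity 3800 kg exists — the minimum is 4.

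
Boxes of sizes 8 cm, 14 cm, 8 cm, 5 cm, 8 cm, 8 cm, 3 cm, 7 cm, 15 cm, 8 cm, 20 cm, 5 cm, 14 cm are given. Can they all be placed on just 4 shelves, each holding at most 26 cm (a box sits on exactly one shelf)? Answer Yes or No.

No

Total = 123 cm; ⌈123/26⌉ = 5.
At least 5 shelves are required, but only 4 are allowed.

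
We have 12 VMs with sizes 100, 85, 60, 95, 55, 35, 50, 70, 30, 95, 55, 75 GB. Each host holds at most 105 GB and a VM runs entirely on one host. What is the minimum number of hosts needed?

9

Total = 100 + 95 + 95 + 85 + 75 + 70 + 60 + 55 + 55 + 50 + 35 + 30 = 805 GB.
Lower bound: ⌈805/105⌉ = 8 hosts.
Also, 9 VMs each exceed 105/2 GB, and no two of those can share a host, so at least 9 hosts are needed.
A packing using 9 hosts:
  host 1: 100 = 100
  host 2: 95 = 95
  host 3: 95 = 95
  host 4: 85 = 85
  host 5: 75 + 30 = 105
  host 6: 70 + 35 = 105
  host 7: 60 = 60
  host 8: 55 + 50 = 105
  host 9: 55 = 55
This matches the lower bound, so 9 is optimal.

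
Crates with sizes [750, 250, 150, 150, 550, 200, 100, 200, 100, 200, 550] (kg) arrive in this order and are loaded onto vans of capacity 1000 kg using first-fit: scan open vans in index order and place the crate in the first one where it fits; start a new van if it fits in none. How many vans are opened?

4

  750 → van 1 (new)  [load 750/1000]
  250 → van 1  [load 1000/1000]
  150 → van 2 (new)  [load 150/1000]
  150 → van 2  [load 300/1000]
  550 → van 2  [load 850/1000]
  200 → van 3 (new)  [load 200/1000]
  100 → van 2  [load 950/1000]
  200 → van 3  [load 400/1000]
  100 → van 3  [load 500/1000]
  200 → van 3  [load 700/1000]
  550 → van 4 (new)  [load 550/1000]
4 vans opened.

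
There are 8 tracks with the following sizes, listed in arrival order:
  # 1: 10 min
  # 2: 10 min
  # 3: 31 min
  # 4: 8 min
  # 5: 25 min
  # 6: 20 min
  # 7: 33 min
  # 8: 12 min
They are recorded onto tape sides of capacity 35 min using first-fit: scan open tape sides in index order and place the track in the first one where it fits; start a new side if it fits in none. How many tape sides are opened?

  10 → side 1 (new)  [load 10/35]
  10 → side 1  [load 20/35]
  31 → side 2 (new)  [load 31/35]
  8 → side 1  [load 28/35]
  25 → side 3 (new)  [load 25/35]
  20 → side 4 (new)  [load 20/35]
  33 → side 5 (new)  [load 33/35]
  12 → side 4  [load 32/35]
5 tape sides opened.

5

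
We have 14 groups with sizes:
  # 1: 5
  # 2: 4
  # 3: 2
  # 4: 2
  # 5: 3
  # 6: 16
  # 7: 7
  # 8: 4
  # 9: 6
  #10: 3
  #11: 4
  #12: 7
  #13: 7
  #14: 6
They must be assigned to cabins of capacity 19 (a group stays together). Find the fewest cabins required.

4

Total = 16 + 7 + 7 + 7 + 6 + 6 + 5 + 4 + 4 + 4 + 3 + 3 + 2 + 2 = 76.
Lower bound: ⌈76/19⌉ = 4 cabins.
A packing using 4 cabins:
  cabin 1: 16 + 3 = 19
  cabin 2: 7 + 7 + 5 = 19
  cabin 3: 7 + 6 + 6 = 19
  cabin 4: 4 + 4 + 4 + 3 + 2 + 2 = 19
This matches the lower bound, so 4 is optimal.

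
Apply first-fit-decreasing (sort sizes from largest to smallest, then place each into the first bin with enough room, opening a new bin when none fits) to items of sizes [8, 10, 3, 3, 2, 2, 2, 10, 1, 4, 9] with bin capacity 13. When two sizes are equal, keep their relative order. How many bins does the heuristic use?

5

Sorted descending: 10, 10, 9, 8, 4, 3, 3, 2, 2, 2, 1.
  10 → bin 1 (new)  [load 10/13]
  10 → bin 2 (new)  [load 10/13]
  9 → bin 3 (new)  [load 9/13]
  8 → bin 4 (new)  [load 8/13]
  4 → bin 3  [load 13/13]
  3 → bin 1  [load 13/13]
  3 → bin 2  [load 13/13]
  2 → bin 4  [load 10/13]
  2 → bin 4  [load 12/13]
  2 → bin 5 (new)  [load 2/13]
  1 → bin 4  [load 13/13]
5 bins opened.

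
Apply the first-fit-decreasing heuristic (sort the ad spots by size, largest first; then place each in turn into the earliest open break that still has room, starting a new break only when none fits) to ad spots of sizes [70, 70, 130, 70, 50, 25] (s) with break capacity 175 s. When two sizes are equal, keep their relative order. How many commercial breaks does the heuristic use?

Sorted descending: 130, 70, 70, 70, 50, 25.
  130 → break 1 (new)  [load 130/175]
  70 → break 2 (new)  [load 70/175]
  70 → break 2  [load 140/175]
  70 → break 3 (new)  [load 70/175]
  50 → break 3  [load 120/175]
  25 → break 1  [load 155/175]
3 commercial breaks opened.

3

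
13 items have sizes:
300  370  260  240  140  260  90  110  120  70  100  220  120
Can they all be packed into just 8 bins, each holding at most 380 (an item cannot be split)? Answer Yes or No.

Yes

A valid assignment using 7 bins:
  bin 1: 370 = 370
  bin 2: 300 + 70 = 370
  bin 3: 260 + 120 = 380
  bin 4: 260 + 120 = 380
  bin 5: 240 + 140 = 380
  bin 6: 220 + 110 = 330
  bin 7: 100 + 90 = 190
That uses only 7 ≤ 8, so 8 bins are enough.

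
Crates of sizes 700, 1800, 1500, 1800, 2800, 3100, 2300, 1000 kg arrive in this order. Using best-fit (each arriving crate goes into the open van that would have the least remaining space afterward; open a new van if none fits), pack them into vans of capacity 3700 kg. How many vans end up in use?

5

  700 → van 1 (new)  [load 700/3700]
  1800 → van 1  [load 2500/3700]
  1500 → van 2 (new)  [load 1500/3700]
  1800 → van 2  [load 3300/3700]
  2800 → van 3 (new)  [load 2800/3700]
  3100 → van 4 (new)  [load 3100/3700]
  2300 → van 5 (new)  [load 2300/3700]
  1000 → van 1  [load 3500/3700]
5 vans opened.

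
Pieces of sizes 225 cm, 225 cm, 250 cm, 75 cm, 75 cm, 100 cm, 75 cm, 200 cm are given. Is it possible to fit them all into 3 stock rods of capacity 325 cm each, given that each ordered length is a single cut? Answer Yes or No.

No

Total = 1225 cm; ⌈1225/325⌉ = 4.
At least 4 stock rods are required, but only 3 are allowed.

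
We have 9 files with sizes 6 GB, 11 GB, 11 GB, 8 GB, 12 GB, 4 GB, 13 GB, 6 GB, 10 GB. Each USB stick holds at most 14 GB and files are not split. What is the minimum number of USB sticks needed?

7

Total = 13 + 12 + 11 + 11 + 10 + 8 + 6 + 6 + 4 = 81 GB.
Lower bound: ⌈81/14⌉ = 6 USB sticks.
A packing using 7 USB sticks:
  USB stick 1: 13 = 13
  USB stick 2: 12 = 12
  USB stick 3: 11 = 11
  USB stick 4: 11 = 11
  USB stick 5: 10 + 4 = 14
  USB stick 6: 8 + 6 = 14
  USB stick 7: 6 = 6
No arrangement into 6 USB sticks stays within capacity, so 7 is optimal.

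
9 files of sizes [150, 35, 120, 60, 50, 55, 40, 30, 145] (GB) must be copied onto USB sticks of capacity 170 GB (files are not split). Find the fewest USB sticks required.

Total = 150 + 145 + 120 + 60 + 55 + 50 + 40 + 35 + 30 = 685 GB.
Lower bound: ⌈685/170⌉ = 5 USB sticks.
A packing using 5 USB sticks:
  USB stick 1: 150 = 150
  USB stick 2: 145 = 145
  USB stick 3: 120 + 50 = 170
  USB stick 4: 60 + 55 + 40 = 155
  USB stick 5: 35 + 30 = 65
This matches the lower bound, so 5 is optimal.

5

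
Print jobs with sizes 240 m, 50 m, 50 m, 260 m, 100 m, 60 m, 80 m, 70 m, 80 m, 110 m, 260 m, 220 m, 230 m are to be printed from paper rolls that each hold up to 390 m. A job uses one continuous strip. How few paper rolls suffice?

5

Total = 260 + 260 + 240 + 230 + 220 + 110 + 100 + 80 + 80 + 70 + 60 + 50 + 50 = 1810 m.
Lower bound: ⌈1810/390⌉ = 5 paper rolls.
A packing using 5 paper rolls:
  roll 1: 260 + 110 = 370
  roll 2: 260 + 100 = 360
  roll 3: 240 + 80 + 70 = 390
  roll 4: 230 + 80 + 60 = 370
  roll 5: 220 + 50 + 50 = 320
This matches the lower bound, so 5 is optimal.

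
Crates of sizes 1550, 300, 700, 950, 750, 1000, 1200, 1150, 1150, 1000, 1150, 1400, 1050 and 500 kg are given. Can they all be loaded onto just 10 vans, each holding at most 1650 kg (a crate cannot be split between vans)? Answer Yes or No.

Total = 13850 kg; ⌈13850/1650⌉ = 9.
10 crates each exceed half the capacity and cannot share a van, forcing at least 10 vans.
The bound of 10 does not rule out 10, but exhaustive search shows no assignment into 10 vans of capacity 1650 kg exists — the minimum is 11.

No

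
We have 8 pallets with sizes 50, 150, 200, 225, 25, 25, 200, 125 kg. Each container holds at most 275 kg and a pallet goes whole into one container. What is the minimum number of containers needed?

4

Total = 225 + 200 + 200 + 150 + 125 + 50 + 25 + 25 = 1000 kg.
Lower bound: ⌈1000/275⌉ = 4 containers.
A packing using 4 containers:
  container 1: 225 + 50 = 275
  container 2: 200 + 25 + 25 = 250
  container 3: 200 = 200
  container 4: 150 + 125 = 275
This matches the lower bound, so 4 is optimal.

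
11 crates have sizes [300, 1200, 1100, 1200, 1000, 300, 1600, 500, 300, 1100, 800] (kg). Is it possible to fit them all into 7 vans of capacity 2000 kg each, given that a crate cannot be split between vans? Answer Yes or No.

Yes

A valid assignment using 6 vans:
  van 1: 1600 + 300 = 1900
  van 2: 1200 + 800 = 2000
  van 3: 1200 + 500 + 300 = 2000
  van 4: 1100 + 300 = 1400
  van 5: 1100 = 1100
  van 6: 1000 = 1000
That uses only 6 ≤ 7, so 7 vans are enough.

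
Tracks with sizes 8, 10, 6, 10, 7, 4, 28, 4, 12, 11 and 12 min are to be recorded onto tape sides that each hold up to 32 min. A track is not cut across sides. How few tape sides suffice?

Total = 28 + 12 + 12 + 11 + 10 + 10 + 8 + 7 + 6 + 4 + 4 = 112 min.
Lower bound: ⌈112/32⌉ = 4 tape sides.
A packing using 4 tape sides:
  side 1: 28 + 4 = 32
  side 2: 12 + 12 + 8 = 32
  side 3: 11 + 10 + 10 = 31
  side 4: 7 + 6 + 4 = 17
This matches the lower bound, so 4 is optimal.

4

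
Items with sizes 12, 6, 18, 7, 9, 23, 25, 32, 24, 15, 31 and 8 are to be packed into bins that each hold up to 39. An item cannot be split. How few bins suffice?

Total = 32 + 31 + 25 + 24 + 23 + 18 + 15 + 12 + 9 + 8 + 7 + 6 = 210.
Lower bound: ⌈210/39⌉ = 6 bins.
A packing using 6 bins:
  bin 1: 32 + 7 = 39
  bin 2: 31 + 8 = 39
  bin 3: 25 + 12 = 37
  bin 4: 24 + 15 = 39
  bin 5: 23 + 9 + 6 = 38
  bin 6: 18 = 18
This matches the lower bound, so 6 is optimal.

6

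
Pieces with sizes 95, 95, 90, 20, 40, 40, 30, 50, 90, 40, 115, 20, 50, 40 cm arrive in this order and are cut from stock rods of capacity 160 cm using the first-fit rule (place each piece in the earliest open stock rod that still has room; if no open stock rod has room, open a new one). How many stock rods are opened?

  95 → stock rod 1 (new)  [load 95/160]
  95 → stock rod 2 (new)  [load 95/160]
  90 → stock rod 3 (new)  [load 90/160]
  20 → stock rod 1  [load 115/160]
  40 → stock rod 1  [load 155/160]
  40 → stock rod 2  [load 135/160]
  30 → stock rod 3  [load 120/160]
  50 → stock rod 4 (new)  [load 50/160]
  90 → stock rod 4  [load 140/160]
  40 → stock rod 3  [load 160/160]
  115 → stock rod 5 (new)  [load 115/160]
  20 → stock rod 2  [load 155/160]
  50 → stock rod 6 (new)  [load 50/160]
  40 → stock rod 5  [load 155/160]
6 stock rods opened.

6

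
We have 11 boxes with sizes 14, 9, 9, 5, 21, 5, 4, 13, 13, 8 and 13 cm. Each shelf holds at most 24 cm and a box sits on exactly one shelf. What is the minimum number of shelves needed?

6

Total = 21 + 14 + 13 + 13 + 13 + 9 + 9 + 8 + 5 + 5 + 4 = 114 cm.
Lower bound: ⌈114/24⌉ = 5 shelves.
A packing using 6 shelves:
  shelf 1: 21 = 21
  shelf 2: 14 + 9 = 23
  shelf 3: 13 + 9 = 22
  shelf 4: 13 + 8 = 21
  shelf 5: 13 + 5 + 5 = 23
  shelf 6: 4 = 4
No arrangement into 5 shelves stays within capacity, so 6 is optimal.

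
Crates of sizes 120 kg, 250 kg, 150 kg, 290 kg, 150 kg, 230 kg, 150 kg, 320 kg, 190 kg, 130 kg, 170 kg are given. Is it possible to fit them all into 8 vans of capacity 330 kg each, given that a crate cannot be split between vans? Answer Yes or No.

A valid assignment using 8 vans:
  van 1: 320 = 320
  van 2: 290 = 290
  van 3: 250 = 250
  van 4: 230 = 230
  van 5: 190 + 130 = 320
  van 6: 170 + 150 = 320
  van 7: 150 + 150 = 300
  van 8: 120 = 120
Every load is within 330 kg, so 8 vans suffice.

Yes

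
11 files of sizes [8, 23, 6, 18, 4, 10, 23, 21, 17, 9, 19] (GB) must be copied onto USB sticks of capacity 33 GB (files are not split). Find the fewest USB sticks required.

6

Total = 23 + 23 + 21 + 19 + 18 + 17 + 10 + 9 + 8 + 6 + 4 = 158 GB.
Lower bound: ⌈158/33⌉ = 5 USB sticks.
Also, 6 files each exceed 33/2 GB, and no two of those can share a USB stick, so at least 6 USB sticks are needed.
A packing using 6 USB sticks:
  USB stick 1: 23 + 10 = 33
  USB stick 2: 23 + 9 = 32
  USB stick 3: 21 + 8 + 4 = 33
  USB stick 4: 19 + 6 = 25
  USB stick 5: 18 = 18
  USB stick 6: 17 = 17
This matches the lower bound, so 6 is optimal.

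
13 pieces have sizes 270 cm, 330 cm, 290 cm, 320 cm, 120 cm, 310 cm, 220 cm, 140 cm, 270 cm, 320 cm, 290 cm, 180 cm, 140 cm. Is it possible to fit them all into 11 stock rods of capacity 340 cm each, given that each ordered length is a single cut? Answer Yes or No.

A valid assignment using 11 stock rods:
  stock rod 1: 330 = 330
  stock rod 2: 320 = 320
  stock rod 3: 320 = 320
  stock rod 4: 310 = 310
  stock rod 5: 290 = 290
  stock rod 6: 290 = 290
  stock rod 7: 270 = 270
  stock rod 8: 270 = 270
  stock rod 9: 220 + 120 = 340
  stock rod 10: 180 + 140 = 320
  stock rod 11: 140 = 140
Every load is within 340 cm, so 11 stock rods suffice.

Yes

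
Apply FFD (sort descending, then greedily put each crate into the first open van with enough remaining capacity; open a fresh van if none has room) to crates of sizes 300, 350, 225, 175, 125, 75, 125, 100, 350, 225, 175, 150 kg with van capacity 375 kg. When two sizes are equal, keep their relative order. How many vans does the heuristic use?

Sorted descending: 350, 350, 300, 225, 225, 175, 175, 150, 125, 125, 100, 75.
  350 → van 1 (new)  [load 350/375]
  350 → van 2 (new)  [load 350/375]
  300 → van 3 (new)  [load 300/375]
  225 → van 4 (new)  [load 225/375]
  225 → van 5 (new)  [load 225/375]
  175 → van 6 (new)  [load 175/375]
  175 → van 6  [load 350/375]
  150 → van 4  [load 375/375]
  125 → van 5  [load 350/375]
  125 → van 7 (new)  [load 125/375]
  100 → van 7  [load 225/375]
  75 → van 3  [load 375/375]
7 vans opened.

7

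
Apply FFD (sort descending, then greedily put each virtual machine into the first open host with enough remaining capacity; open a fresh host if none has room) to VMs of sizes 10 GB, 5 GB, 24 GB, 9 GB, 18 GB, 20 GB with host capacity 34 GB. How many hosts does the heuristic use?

3

Sorted descending: 24, 20, 18, 10, 9, 5.
  24 → host 1 (new)  [load 24/34]
  20 → host 2 (new)  [load 20/34]
  18 → host 3 (new)  [load 18/34]
  10 → host 1  [load 34/34]
  9 → host 2  [load 29/34]
  5 → host 2  [load 34/34]
3 hosts opened.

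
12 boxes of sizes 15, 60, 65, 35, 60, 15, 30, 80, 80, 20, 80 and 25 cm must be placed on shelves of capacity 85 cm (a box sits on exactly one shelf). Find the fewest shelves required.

7

Total = 80 + 80 + 80 + 65 + 60 + 60 + 35 + 30 + 25 + 20 + 15 + 15 = 565 cm.
Lower bound: ⌈565/85⌉ = 7 shelves.
A packing using 7 shelves:
  shelf 1: 80 = 80
  shelf 2: 80 = 80
  shelf 3: 80 = 80
  shelf 4: 65 + 20 = 85
  shelf 5: 60 + 25 = 85
  shelf 6: 60 + 15 = 75
  shelf 7: 35 + 30 + 15 = 80
This matches the lower bound, so 7 is optimal.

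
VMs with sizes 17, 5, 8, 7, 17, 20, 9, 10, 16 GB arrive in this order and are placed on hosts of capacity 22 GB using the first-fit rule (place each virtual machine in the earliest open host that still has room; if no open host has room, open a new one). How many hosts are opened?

  17 → host 1 (new)  [load 17/22]
  5 → host 1  [load 22/22]
  8 → host 2 (new)  [load 8/22]
  7 → host 2  [load 15/22]
  17 → host 3 (new)  [load 17/22]
  20 → host 4 (new)  [load 20/22]
  9 → host 5 (new)  [load 9/22]
  10 → host 5  [load 19/22]
  16 → host 6 (new)  [load 16/22]
6 hosts opened.

6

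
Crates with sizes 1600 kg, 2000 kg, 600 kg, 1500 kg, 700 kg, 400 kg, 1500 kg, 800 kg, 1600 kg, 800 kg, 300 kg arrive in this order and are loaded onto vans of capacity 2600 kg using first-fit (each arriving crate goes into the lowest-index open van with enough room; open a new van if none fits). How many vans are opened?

5

  1600 → van 1 (new)  [load 1600/2600]
  2000 → van 2 (new)  [load 2000/2600]
  600 → van 1  [load 2200/2600]
  1500 → van 3 (new)  [load 1500/2600]
  700 → van 3  [load 2200/2600]
  400 → van 1  [load 2600/2600]
  1500 → van 4 (new)  [load 1500/2600]
  800 → van 4  [load 2300/2600]
  1600 → van 5 (new)  [load 1600/2600]
  800 → van 5  [load 2400/2600]
  300 → van 2  [load 2300/2600]
5 vans opened.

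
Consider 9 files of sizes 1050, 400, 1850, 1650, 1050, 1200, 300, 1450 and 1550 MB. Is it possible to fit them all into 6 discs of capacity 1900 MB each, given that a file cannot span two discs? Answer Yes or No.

Total = 10500 MB; ⌈10500/1900⌉ = 6.
7 files each exceed half the capacity and cannot share a disc, forcing at least 7 discs.
At least 7 discs are required, but only 6 are allowed.

No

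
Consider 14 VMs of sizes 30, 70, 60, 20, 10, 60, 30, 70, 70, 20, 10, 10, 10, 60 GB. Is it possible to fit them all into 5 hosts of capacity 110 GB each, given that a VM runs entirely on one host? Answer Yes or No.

No

Total = 530 GB; ⌈530/110⌉ = 5.
6 VMs each exceed half the capacity and cannot share a host, forcing at least 6 hosts.
At least 6 hosts are required, but only 5 are allowed.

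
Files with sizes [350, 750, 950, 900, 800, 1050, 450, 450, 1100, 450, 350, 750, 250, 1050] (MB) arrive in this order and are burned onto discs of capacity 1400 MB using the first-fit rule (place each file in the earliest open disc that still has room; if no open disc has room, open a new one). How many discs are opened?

8

  350 → disc 1 (new)  [load 350/1400]
  750 → disc 1  [load 1100/1400]
  950 → disc 2 (new)  [load 950/1400]
  900 → disc 3 (new)  [load 900/1400]
  800 → disc 4 (new)  [load 800/1400]
  1050 → disc 5 (new)  [load 1050/1400]
  450 → disc 2  [load 1400/1400]
  450 → disc 3  [load 1350/1400]
  1100 → disc 6 (new)  [load 1100/1400]
  450 → disc 4  [load 1250/1400]
  350 → disc 5  [load 1400/1400]
  750 → disc 7 (new)  [load 750/1400]
  250 → disc 1  [load 1350/1400]
  1050 → disc 8 (new)  [load 1050/1400]
8 discs opened.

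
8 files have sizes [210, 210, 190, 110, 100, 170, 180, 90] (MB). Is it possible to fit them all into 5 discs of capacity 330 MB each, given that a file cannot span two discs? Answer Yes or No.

A valid assignment using 5 discs:
  disc 1: 210 + 110 = 320
  disc 2: 210 + 100 = 310
  disc 3: 190 + 90 = 280
  disc 4: 180 = 180
  disc 5: 170 = 170
Every load is within 330 MB, so 5 discs suffice.

Yes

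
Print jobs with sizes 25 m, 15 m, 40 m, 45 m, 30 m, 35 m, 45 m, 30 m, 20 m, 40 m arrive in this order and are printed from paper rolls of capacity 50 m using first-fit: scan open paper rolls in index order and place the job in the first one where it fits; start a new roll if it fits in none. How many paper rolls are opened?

8

  25 → roll 1 (new)  [load 25/50]
  15 → roll 1  [load 40/50]
  40 → roll 2 (new)  [load 40/50]
  45 → roll 3 (new)  [load 45/50]
  30 → roll 4 (new)  [load 30/50]
  35 → roll 5 (new)  [load 35/50]
  45 → roll 6 (new)  [load 45/50]
  30 → roll 7 (new)  [load 30/50]
  20 → roll 4  [load 50/50]
  40 → roll 8 (new)  [load 40/50]
8 paper rolls opened.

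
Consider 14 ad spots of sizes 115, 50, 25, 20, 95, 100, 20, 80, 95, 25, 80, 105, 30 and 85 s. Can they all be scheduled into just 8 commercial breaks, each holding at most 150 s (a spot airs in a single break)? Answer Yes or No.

Yes

A valid assignment using 8 commercial breaks:
  break 1: 115 + 30 = 145
  break 2: 105 + 25 + 20 = 150
  break 3: 100 + 50 = 150
  break 4: 95 + 25 + 20 = 140
  break 5: 95 = 95
  break 6: 85 = 85
  break 7: 80 = 80
  break 8: 80 = 80
Every load is within 150 s, so 8 commercial breaks suffice.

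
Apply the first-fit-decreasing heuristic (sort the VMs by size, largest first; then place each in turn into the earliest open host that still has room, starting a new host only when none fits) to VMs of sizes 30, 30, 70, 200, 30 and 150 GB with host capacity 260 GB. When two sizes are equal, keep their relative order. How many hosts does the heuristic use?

2

Sorted descending: 200, 150, 70, 30, 30, 30.
  200 → host 1 (new)  [load 200/260]
  150 → host 2 (new)  [load 150/260]
  70 → host 2  [load 220/260]
  30 → host 1  [load 230/260]
  30 → host 1  [load 260/260]
  30 → host 2  [load 250/260]
2 hosts opened.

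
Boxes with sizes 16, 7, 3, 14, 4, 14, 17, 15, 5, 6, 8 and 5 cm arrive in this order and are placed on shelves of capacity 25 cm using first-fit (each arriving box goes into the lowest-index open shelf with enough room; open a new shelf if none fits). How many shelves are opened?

  16 → shelf 1 (new)  [load 16/25]
  7 → shelf 1  [load 23/25]
  3 → shelf 2 (new)  [load 3/25]
  14 → shelf 2  [load 17/25]
  4 → shelf 2  [load 21/25]
  14 → shelf 3 (new)  [load 14/25]
  17 → shelf 4 (new)  [load 17/25]
  15 → shelf 5 (new)  [load 15/25]
  5 → shelf 3  [load 19/25]
  6 → shelf 3  [load 25/25]
  8 → shelf 4  [load 25/25]
  5 → shelf 5  [load 20/25]
5 shelves opened.

5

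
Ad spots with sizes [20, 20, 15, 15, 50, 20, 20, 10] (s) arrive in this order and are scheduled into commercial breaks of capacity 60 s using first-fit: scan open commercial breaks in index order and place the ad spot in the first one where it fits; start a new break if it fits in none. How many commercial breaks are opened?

3

  20 → break 1 (new)  [load 20/60]
  20 → break 1  [load 40/60]
  15 → break 1  [load 55/60]
  15 → break 2 (new)  [load 15/60]
  50 → break 3 (new)  [load 50/60]
  20 → break 2  [load 35/60]
  20 → break 2  [load 55/60]
  10 → break 3  [load 60/60]
3 commercial breaks opened.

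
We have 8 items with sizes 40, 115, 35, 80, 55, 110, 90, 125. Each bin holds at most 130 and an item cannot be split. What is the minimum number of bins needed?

Total = 125 + 115 + 110 + 90 + 80 + 55 + 40 + 35 = 650.
Lower bound: ⌈650/130⌉ = 5 bins.
A packing using 6 bins:
  bin 1: 125 = 125
  bin 2: 115 = 115
  bin 3: 110 = 110
  bin 4: 90 + 40 = 130
  bin 5: 80 + 35 = 115
  bin 6: 55 = 55
No arrangement into 5 bins stays within capacity, so 6 is optimal.

6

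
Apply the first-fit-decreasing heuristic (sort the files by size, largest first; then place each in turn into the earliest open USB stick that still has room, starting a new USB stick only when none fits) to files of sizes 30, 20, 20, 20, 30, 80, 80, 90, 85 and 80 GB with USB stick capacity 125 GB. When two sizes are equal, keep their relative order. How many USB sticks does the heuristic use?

Sorted descending: 90, 85, 80, 80, 80, 30, 30, 20, 20, 20.
  90 → USB stick 1 (new)  [load 90/125]
  85 → USB stick 2 (new)  [load 85/125]
  80 → USB stick 3 (new)  [load 80/125]
  80 → USB stick 4 (new)  [load 80/125]
  80 → USB stick 5 (new)  [load 80/125]
  30 → USB stick 1  [load 120/125]
  30 → USB stick 2  [load 115/125]
  20 → USB stick 3  [load 100/125]
  20 → USB stick 3  [load 120/125]
  20 → USB stick 4  [load 100/125]
5 USB sticks opened.

5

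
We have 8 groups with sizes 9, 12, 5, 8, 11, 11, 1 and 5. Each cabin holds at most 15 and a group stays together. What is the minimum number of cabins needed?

Total = 12 + 11 + 11 + 9 + 8 + 5 + 5 + 1 = 62.
Lower bound: ⌈62/15⌉ = 5 cabins.
A packing using 5 cabins:
  cabin 1: 12 + 1 = 13
  cabin 2: 11 = 11
  cabin 3: 11 = 11
  cabin 4: 9 + 5 = 14
  cabin 5: 8 + 5 = 13
This matches the lower bound, so 5 is optimal.

5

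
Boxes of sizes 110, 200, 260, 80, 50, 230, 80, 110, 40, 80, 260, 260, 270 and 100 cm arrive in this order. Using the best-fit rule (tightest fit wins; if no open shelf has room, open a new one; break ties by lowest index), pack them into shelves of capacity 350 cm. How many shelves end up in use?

8

  110 → shelf 1 (new)  [load 110/350]
  200 → shelf 1  [load 310/350]
  260 → shelf 2 (new)  [load 260/350]
  80 → shelf 2  [load 340/350]
  50 → shelf 3 (new)  [load 50/350]
  230 → shelf 3  [load 280/350]
  80 → shelf 4 (new)  [load 80/350]
  110 → shelf 4  [load 190/350]
  40 → shelf 1  [load 350/350]
  80 → shelf 4  [load 270/350]
  260 → shelf 5 (new)  [load 260/350]
  260 → shelf 6 (new)  [load 260/350]
  270 → shelf 7 (new)  [load 270/350]
  100 → shelf 8 (new)  [load 100/350]
8 shelves opened.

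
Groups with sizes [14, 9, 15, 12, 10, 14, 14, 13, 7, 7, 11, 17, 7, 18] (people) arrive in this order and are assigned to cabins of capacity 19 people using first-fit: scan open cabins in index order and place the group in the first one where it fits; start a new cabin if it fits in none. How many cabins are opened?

  14 → cabin 1 (new)  [load 14/19]
  9 → cabin 2 (new)  [load 9/19]
  15 → cabin 3 (new)  [load 15/19]
  12 → cabin 4 (new)  [load 12/19]
  10 → cabin 2  [load 19/19]
  14 → cabin 5 (new)  [load 14/19]
  14 → cabin 6 (new)  [load 14/19]
  13 → cabin 7 (new)  [load 13/19]
  7 → cabin 4  [load 19/19]
  7 → cabin 8 (new)  [load 7/19]
  11 → cabin 8  [load 18/19]
  17 → cabin 9 (new)  [load 17/19]
  7 → cabin 10 (new)  [load 7/19]
  18 → cabin 11 (new)  [load 18/19]
11 cabins opened.

11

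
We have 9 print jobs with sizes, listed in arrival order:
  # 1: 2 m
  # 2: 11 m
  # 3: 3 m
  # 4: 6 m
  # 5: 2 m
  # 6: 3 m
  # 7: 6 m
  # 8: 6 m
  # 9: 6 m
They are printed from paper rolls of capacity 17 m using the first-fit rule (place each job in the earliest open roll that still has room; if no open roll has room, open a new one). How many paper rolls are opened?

3

  2 → roll 1 (new)  [load 2/17]
  11 → roll 1  [load 13/17]
  3 → roll 1  [load 16/17]
  6 → roll 2 (new)  [load 6/17]
  2 → roll 2  [load 8/17]
  3 → roll 2  [load 11/17]
  6 → roll 2  [load 17/17]
  6 → roll 3 (new)  [load 6/17]
  6 → roll 3  [load 12/17]
3 paper rolls opened.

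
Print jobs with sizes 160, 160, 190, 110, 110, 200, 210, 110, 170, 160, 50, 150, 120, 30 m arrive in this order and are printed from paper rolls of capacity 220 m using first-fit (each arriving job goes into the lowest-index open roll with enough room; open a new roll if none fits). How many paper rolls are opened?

  160 → roll 1 (new)  [load 160/220]
  160 → roll 2 (new)  [load 160/220]
  190 → roll 3 (new)  [load 190/220]
  110 → roll 4 (new)  [load 110/220]
  110 → roll 4  [load 220/220]
  200 → roll 5 (new)  [load 200/220]
  210 → roll 6 (new)  [load 210/220]
  110 → roll 7 (new)  [load 110/220]
  170 → roll 8 (new)  [load 170/220]
  160 → roll 9 (new)  [load 160/220]
  50 → roll 1  [load 210/220]
  150 → roll 10 (new)  [load 150/220]
  120 → roll 11 (new)  [load 120/220]
  30 → roll 2  [load 190/220]
11 paper rolls opened.

11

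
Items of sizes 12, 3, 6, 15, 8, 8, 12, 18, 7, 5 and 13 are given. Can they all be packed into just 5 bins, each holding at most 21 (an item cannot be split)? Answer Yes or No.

Total = 107; ⌈107/21⌉ = 6.
At least 6 bins are required, but only 5 are allowed.

No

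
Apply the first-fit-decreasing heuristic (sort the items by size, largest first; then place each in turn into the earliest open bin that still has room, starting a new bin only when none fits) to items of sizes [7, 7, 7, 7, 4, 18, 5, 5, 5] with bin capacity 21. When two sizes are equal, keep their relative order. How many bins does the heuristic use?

4

Sorted descending: 18, 7, 7, 7, 7, 5, 5, 5, 4.
  18 → bin 1 (new)  [load 18/21]
  7 → bin 2 (new)  [load 7/21]
  7 → bin 2  [load 14/21]
  7 → bin 2  [load 21/21]
  7 → bin 3 (new)  [load 7/21]
  5 → bin 3  [load 12/21]
  5 → bin 3  [load 17/21]
  5 → bin 4 (new)  [load 5/21]
  4 → bin 3  [load 21/21]
4 bins opened.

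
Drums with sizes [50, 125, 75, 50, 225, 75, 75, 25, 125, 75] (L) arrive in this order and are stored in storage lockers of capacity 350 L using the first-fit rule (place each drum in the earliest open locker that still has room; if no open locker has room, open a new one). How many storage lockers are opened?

  50 → locker 1 (new)  [load 50/350]
  125 → locker 1  [load 175/350]
  75 → locker 1  [load 250/350]
  50 → locker 1  [load 300/350]
  225 → locker 2 (new)  [load 225/350]
  75 → locker 2  [load 300/350]
  75 → locker 3 (new)  [load 75/350]
  25 → locker 1  [load 325/350]
  125 → locker 3  [load 200/350]
  75 → locker 3  [load 275/350]
3 storage lockers opened.

3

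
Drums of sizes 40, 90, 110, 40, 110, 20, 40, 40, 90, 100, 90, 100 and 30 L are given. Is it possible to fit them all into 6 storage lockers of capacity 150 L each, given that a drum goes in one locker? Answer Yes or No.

Total = 900 L; ⌈900/150⌉ = 6.
7 drums each exceed half the capacity and cannot share a locker, forcing at least 7 storage lockers.
At least 7 storage lockers are required, but only 6 are allowed.

No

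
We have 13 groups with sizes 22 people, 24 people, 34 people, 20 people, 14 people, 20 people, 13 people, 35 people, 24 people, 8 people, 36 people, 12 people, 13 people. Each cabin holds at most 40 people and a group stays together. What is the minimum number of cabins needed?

Total = 36 + 35 + 34 + 24 + 24 + 22 + 20 + 20 + 14 + 13 + 13 + 12 + 8 = 275 people.
Lower bound: ⌈275/40⌉ = 7 cabins.
A packing using 8 cabins:
  cabin 1: 36 = 36
  cabin 2: 35 = 35
  cabin 3: 34 = 34
  cabin 4: 24 + 14 = 38
  cabin 5: 24 + 13 = 37
  cabin 6: 22 + 13 = 35
  cabin 7: 20 + 20 = 40
  cabin 8: 12 + 8 = 20
No arrangement into 7 cabins stays within capacity, so 8 is optimal.

8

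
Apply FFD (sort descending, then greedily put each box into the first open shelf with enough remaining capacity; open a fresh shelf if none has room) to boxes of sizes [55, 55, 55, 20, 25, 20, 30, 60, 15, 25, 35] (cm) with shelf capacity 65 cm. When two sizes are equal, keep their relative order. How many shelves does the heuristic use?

Sorted descending: 60, 55, 55, 55, 35, 30, 25, 25, 20, 20, 15.
  60 → shelf 1 (new)  [load 60/65]
  55 → shelf 2 (new)  [load 55/65]
  55 → shelf 3 (new)  [load 55/65]
  55 → shelf 4 (new)  [load 55/65]
  35 → shelf 5 (new)  [load 35/65]
  30 → shelf 5  [load 65/65]
  25 → shelf 6 (new)  [load 25/65]
  25 → shelf 6  [load 50/65]
  20 → shelf 7 (new)  [load 20/65]
  20 → shelf 7  [load 40/65]
  15 → shelf 6  [load 65/65]
7 shelves opened.

7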